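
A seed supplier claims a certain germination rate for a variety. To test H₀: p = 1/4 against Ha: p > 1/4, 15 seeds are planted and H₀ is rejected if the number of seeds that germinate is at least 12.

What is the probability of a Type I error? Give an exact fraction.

Under H₀, Y ~ Binomial(15, 1/4), and α = P(Y ≥ 12).
Summing C(15,j)(1/4)^j(3/4)^{15−j} for j = 12,…,15 gives 3319/268435456.

3319/268435456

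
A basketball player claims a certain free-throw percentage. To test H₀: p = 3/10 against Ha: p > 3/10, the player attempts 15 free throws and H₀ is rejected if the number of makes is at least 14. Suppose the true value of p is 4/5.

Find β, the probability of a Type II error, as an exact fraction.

β = P(fail to reject H₀ | Ha true) = P(K ≤ 13 | p = 4/5), K ~ Binomial(15, 4/5).
Summing C(15,j)·(4/5)^j·(1/5)^{15-j} for j = 0..13 gives 25417304461/30517578125.

25417304461/30517578125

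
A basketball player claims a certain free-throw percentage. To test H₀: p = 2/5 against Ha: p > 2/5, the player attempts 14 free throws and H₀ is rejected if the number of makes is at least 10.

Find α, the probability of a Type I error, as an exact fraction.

Under H₀, X ~ Binomial(14, 2/5), and α = P(X ≥ 10).
Adding the binomial terms for j = 10 through 14 with p = 2/5 yields 21373952/1220703125.

21373952/1220703125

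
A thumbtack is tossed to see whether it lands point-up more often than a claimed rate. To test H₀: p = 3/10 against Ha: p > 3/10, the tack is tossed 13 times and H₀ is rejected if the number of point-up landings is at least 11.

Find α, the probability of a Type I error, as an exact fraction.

Under H₀, X ~ Binomial(13, 3/10), and α = P(X ≥ 11).
P(X ≥ 11) = Σ_{j=11}^{13} C(13,j)·(3/10)^j·(7/10)^{13-j} = 90876411/1250000000000.

90876411/1250000000000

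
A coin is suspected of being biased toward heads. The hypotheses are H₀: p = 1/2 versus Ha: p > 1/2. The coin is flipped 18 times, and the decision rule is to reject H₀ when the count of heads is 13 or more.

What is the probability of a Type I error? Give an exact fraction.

The Type I error probability is α = P(S ≥ 13) computed under H₀, where S ~ Binomial(18, 1/2).
Summing the upper tail: (8568 + 3060 + 816 + 153 + 18 + 1) / 2^18 = 12616/262144 = 1577/32768.

1577/32768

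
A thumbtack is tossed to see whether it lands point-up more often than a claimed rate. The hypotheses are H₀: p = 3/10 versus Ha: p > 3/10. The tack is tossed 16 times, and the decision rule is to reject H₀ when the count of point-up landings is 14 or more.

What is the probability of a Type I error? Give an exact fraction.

1190959281/400000000000000

α = P(reject H₀ | H₀ true) = P(K ≥ 14 | p = 3/10), with K ~ Binomial(16, 3/10).
Adding the binomial terms for j = 14 through 16 with p = 3/10 yields 1190959281/400000000000000.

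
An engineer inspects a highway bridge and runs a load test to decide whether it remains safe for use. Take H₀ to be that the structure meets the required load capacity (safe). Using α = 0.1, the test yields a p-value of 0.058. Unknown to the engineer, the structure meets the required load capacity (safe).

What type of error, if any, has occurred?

Type I error

Since p = 0.058 < α = 0.1, H₀ is rejected.
H₀ is true (actually the structure meets the required load capacity (safe)).
Rejecting a true H₀ is a Type I error.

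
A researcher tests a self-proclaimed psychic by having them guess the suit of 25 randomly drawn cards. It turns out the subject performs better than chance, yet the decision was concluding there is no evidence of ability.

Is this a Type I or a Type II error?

The null hypothesis here is that the subject is guessing at random (p = 1/4).
'Concluding there is no evidence of ability' corresponds to failing to reject H₀.
H₀ was not rejected but H₀ is false — a Type II error (false negative).

Type II error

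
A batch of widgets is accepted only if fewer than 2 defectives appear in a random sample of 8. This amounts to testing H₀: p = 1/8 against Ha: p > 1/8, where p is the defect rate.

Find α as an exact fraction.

Under H₀, X ~ Binomial(8, 1/8); the Type I error rate is P(X ≥ 2).
Via the complement, α = 1 − Σ_{j=0}^{1} C(8,j)(1/8)^j(7/8)^{8-j} = 4424071/16777216.

4424071/16777216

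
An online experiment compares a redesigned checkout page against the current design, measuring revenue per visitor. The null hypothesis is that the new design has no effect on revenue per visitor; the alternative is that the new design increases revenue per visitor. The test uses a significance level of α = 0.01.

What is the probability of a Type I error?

The significance level α is, by definition, the probability of a Type I error — P(reject H₀ | H₀ true).

0.01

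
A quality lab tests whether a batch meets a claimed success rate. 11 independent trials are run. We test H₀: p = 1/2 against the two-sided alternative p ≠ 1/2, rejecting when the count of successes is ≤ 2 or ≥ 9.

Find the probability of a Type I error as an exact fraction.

α = P(K ≤ 2 or K ≥ 9 | p = 1/2), K ~ Binomial(11, 1/2).
The two tails are symmetric, so α = 2·(1 + 11 + 55)/2^11 = 134/2048 = 67/1024.

67/1024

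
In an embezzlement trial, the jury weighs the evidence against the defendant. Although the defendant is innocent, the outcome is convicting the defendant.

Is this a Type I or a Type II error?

Type I error

The null hypothesis here is that the defendant is innocent.
'Convicting the defendant' corresponds to rejecting H₀.
H₀ was rejected but H₀ is true — a Type I error (false positive).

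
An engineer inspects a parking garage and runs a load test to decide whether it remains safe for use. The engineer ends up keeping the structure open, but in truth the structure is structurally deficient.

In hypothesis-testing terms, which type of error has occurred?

The null hypothesis here is that the structure meets the required load capacity (safe).
'Keeping the structure open' corresponds to failing to reject H₀.
H₀ was not rejected but H₀ is false — a Type II error (false negative).

Type II error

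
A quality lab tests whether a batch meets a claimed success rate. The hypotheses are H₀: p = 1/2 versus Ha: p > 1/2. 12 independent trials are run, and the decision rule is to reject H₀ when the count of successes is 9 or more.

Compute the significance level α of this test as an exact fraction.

299/4096

The Type I error probability is α = P(S ≥ 9) computed under H₀, where S ~ Binomial(12, 1/2).
That's C(12,9) + C(12,10) + C(12,11) + C(12,12) over 2^12, i.e. (220 + 66 + 12 + 1)/4096 = 299/4096.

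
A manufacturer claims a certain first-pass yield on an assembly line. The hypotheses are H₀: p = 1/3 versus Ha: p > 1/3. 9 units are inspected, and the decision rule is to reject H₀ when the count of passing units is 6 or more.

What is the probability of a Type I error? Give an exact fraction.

α = P(reject H₀ | H₀ true) = P(X ≥ 6 | p = 1/3), with X ~ Binomial(9, 1/3).
Adding the binomial terms for j = 6 through 9 with p = 1/3 yields 835/19683.

835/19683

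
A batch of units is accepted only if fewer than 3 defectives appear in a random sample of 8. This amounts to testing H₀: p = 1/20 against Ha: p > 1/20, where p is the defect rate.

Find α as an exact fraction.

α = P(reject H₀ | H₀ true) = P(Y ≥ 3 | p = 1/20), Y ~ Binomial(8, 1/20).
α = 1 − P(Y ≤ 2) = 1 − 25451821621/25600000000 = 148178379/25600000000.

148178379/25600000000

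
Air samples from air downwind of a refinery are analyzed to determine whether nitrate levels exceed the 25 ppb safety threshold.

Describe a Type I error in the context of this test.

With the conventional null hypothesis that the nitrate concentration is at or below 25 ppb (safe):
A Type I error is rejecting H₀ when H₀ is true.
Here that means declaring the site contaminated and ordering remediation when actually the nitrate concentration is at or below 25 ppb (safe).

A Type I error would mean concluding that the nitrate concentration exceeds 25 ppb when in fact the nitrate concentration is at or below 25 ppb (safe).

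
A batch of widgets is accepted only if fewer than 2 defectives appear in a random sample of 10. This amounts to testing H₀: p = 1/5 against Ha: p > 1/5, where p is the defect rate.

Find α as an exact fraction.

6095609/9765625

Under H₀, X ~ Binomial(10, 1/5); the Type I error rate is P(X ≥ 2).
Via the complement, α = 1 − Σ_{j=0}^{1} C(10,j)(1/5)^j(4/5)^{10-j} = 6095609/9765625.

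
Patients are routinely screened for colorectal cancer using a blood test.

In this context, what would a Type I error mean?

With the conventional null hypothesis that the patient does not have colorectal cancer:
A Type I error is rejecting H₀ when H₀ is true.
Here that means flagging the patient as positive and ordering follow-up testing when actually the patient does not have colorectal cancer.

A Type I error would mean concluding that the patient has colorectal cancer when in fact the patient does not have colorectal cancer.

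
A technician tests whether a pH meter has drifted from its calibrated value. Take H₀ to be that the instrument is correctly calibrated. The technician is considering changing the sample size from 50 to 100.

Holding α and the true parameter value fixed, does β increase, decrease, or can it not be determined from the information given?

More data shrinks sampling variability; the test statistic under Ha concentrates further from the null value, making rejection more likely.

It decreases.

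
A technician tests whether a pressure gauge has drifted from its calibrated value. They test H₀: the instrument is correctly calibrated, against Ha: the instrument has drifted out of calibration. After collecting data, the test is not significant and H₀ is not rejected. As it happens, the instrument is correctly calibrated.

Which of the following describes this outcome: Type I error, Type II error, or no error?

No error (correct decision).

The test retained a true H₀ — the decision matches the true state.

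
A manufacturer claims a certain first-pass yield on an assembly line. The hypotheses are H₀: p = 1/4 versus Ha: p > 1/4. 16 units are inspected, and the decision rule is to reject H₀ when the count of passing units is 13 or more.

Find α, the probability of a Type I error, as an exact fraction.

16249/4294967296

Under H₀, Y ~ Binomial(16, 1/4), and α = P(Y ≥ 13).
Summing C(16,j)(1/4)^j(3/4)^{16−j} for j = 13,…,16 gives 16249/4294967296.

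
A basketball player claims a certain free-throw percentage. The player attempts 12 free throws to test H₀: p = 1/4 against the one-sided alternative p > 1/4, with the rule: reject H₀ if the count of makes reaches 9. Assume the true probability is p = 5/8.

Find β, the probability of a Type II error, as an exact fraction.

A Type II error is failing to reject when Ha holds: with p = 5/8, β = P(S ≤ 8).
Summing C(12,j)·(5/8)^j·(3/8)^{12-j} for j = 0..8 gives 49315179861/68719476736.

49315179861/68719476736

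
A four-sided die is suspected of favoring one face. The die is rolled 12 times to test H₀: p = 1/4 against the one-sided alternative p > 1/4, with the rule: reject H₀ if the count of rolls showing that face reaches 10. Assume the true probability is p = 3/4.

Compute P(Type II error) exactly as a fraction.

β = P(fail to reject H₀ | Ha true) = P(X ≤ 9 | p = 3/4), X ~ Binomial(12, 3/4).
Summing C(12,j)·(3/4)^j·(1/4)^{12-j} for j = 0..9 gives 10222777/16777216.

10222777/16777216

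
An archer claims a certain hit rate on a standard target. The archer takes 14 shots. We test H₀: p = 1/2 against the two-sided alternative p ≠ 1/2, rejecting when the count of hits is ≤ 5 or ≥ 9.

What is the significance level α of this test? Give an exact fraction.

α = P(K ≤ 5 or K ≥ 9 | p = 1/2), K ~ Binomial(14, 1/2).
Each tail has probability (1 + 14 + 91 + 364 + 1001 + 2002)/16384; doubling gives α = 6946/16384 = 3473/8192.

3473/8192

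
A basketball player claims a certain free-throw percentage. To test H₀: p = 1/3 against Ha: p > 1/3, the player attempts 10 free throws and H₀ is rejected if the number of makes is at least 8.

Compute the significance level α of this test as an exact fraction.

67/19683

α = P(reject H₀ | H₀ true) = P(Y ≥ 8 | p = 1/3), with Y ~ Binomial(10, 1/3).
Summing C(10,j)(1/3)^j(2/3)^{10−j} for j = 8,…,10 gives 67/19683.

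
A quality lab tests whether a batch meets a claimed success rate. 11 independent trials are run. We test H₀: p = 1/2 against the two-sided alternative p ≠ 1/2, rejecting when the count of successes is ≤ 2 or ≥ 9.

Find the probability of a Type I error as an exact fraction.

67/1024

Under H₀, K ~ Binomial(11, 1/2); α is the probability of landing in either tail, P(K ≤ 2) + P(K ≥ 9).
Each tail has probability (1 + 11 + 55)/2048; doubling gives α = 134/2048 = 67/1024.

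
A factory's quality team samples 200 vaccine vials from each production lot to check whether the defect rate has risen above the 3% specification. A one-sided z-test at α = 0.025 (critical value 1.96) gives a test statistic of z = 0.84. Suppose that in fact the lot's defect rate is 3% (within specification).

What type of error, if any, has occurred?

The conventional null hypothesis is that the lot's defect rate is 3% (within specification).
Since z = 0.84 ≤ z* = 1.96, H₀ is not rejected.
H₀ is true (actually the lot's defect rate is 3% (within specification)).
The decision matches the true state — no error.

Neither — the decision is correct.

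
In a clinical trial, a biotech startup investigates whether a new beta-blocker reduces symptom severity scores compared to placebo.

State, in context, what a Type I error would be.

With the conventional null hypothesis that the drug has no effect on symptom severity scores:
A Type I error is rejecting H₀ when H₀ is true.
Here that means concluding that the drug is effective when actually the drug has no effect on symptom severity scores.

A Type I error would mean concluding that the drug reduces symptom severity scores when in fact the drug has no effect on symptom severity scores.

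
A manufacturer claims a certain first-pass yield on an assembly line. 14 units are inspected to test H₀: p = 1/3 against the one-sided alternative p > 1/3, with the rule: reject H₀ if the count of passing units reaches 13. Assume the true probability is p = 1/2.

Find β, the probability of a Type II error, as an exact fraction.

Under the alternative p = 1/2, S ~ Binomial(14, 1/2); β is the probability the test does not reject, P(S < 13).
Equivalently, β = 1 − P(S ≥ 13) = 16369/16384.

16369/16384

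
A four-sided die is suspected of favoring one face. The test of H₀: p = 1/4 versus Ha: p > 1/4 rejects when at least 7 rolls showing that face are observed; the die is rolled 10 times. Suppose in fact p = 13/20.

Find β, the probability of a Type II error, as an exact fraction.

β = P(fail to reject H₀ | Ha true) = P(K ≤ 6 | p = 13/20), K ~ Binomial(10, 13/20).
Summing C(10,j)·(13/20)^j·(7/20)^{10-j} for j = 0..6 gives 1244602838129/2560000000000.

1244602838129/2560000000000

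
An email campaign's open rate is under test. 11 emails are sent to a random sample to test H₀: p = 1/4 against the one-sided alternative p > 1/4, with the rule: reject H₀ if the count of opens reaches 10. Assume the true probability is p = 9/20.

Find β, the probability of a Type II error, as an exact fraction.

20434671802787/20480000000000

A Type II error is failing to reject when Ha holds: with p = 9/20, β = P(S ≤ 9).
Adding the binomial probabilities P(S=0)+…+P(S=9) at p = 9/20 gives 20434671802787/20480000000000.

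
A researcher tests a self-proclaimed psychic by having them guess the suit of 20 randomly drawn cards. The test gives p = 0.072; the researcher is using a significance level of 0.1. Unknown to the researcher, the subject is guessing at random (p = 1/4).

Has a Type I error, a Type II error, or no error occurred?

The conventional null hypothesis is that the subject is guessing at random (p = 1/4).
Since p = 0.072 < α = 0.1, H₀ is rejected.
H₀ is true (actually the subject is guessing at random (p = 1/4)).
Rejecting a true H₀ is a Type I error.

Type I error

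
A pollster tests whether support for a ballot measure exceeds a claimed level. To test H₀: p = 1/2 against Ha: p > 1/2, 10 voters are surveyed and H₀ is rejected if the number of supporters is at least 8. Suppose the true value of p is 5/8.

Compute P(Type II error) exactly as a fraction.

β = P(fail to reject H₀ | Ha true) = P(X ≤ 7 | p = 5/8), X ~ Binomial(10, 5/8).
Equivalently, β = 1 − P(X ≥ 8) = 211794831/268435456.

211794831/268435456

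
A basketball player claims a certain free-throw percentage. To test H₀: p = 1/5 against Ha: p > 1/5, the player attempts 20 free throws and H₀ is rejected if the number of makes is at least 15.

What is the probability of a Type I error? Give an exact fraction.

Under H₀, K ~ Binomial(20, 1/5), and α = P(K ≥ 15).
Adding the binomial terms for j = 15 through 20 with p = 1/5 yields 17192497/95367431640625.

17192497/95367431640625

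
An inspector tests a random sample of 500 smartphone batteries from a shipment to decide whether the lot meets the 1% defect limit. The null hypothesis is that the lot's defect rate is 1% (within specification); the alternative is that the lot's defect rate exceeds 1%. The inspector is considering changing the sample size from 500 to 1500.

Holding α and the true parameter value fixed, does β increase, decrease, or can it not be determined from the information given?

Increasing n separates the H₀ and Ha sampling distributions, so under Ha fewer outcomes land in the acceptance region.

It decreases.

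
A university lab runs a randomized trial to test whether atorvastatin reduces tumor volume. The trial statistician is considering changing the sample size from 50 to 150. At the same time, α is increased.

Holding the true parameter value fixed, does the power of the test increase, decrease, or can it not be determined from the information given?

It increases.

A larger sample reduces the standard error, pulling the sampling distribution under Ha further from the non-rejection region. A larger α widens the rejection region, so when the alternative is true more outcomes lead to rejection — failing to reject becomes less likely. Both changes push β in the same direction.
Since power = 1 − β and β decreases, power increases.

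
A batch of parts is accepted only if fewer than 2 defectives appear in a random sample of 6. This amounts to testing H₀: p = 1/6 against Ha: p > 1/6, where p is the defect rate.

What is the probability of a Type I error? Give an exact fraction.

12281/46656

Under H₀, K ~ Binomial(6, 1/6); the Type I error rate is P(K ≥ 2).
Via the complement, α = 1 − Σ_{j=0}^{1} C(6,j)(1/6)^j(5/6)^{6-j} = 12281/46656.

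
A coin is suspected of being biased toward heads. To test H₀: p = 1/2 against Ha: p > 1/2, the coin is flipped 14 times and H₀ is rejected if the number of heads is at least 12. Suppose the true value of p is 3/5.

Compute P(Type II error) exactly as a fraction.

5860647088/6103515625

Under the alternative p = 3/5, K ~ Binomial(14, 3/5); β is the probability the test does not reject, P(K < 12).
Summing C(14,j)·(3/5)^j·(2/5)^{14-j} for j = 0..11 gives 5860647088/6103515625.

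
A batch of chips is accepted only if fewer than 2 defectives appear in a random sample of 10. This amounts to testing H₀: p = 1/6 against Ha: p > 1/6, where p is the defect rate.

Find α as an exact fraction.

10389767/20155392

Under H₀, X ~ Binomial(10, 1/6); the Type I error rate is P(X ≥ 2).
α = 1 − P(X ≤ 1) = 1 − 9765625/20155392 = 10389767/20155392.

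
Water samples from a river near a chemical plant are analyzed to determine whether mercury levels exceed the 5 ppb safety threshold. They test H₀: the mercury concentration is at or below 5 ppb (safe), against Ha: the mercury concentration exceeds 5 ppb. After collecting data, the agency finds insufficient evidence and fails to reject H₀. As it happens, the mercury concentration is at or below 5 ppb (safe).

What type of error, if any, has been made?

Neither — the decision is correct.

The test retained a true H₀ — the decision matches the true state.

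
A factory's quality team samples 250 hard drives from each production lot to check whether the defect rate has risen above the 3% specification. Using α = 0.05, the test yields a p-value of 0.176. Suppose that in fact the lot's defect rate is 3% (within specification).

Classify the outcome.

No error — this is a correct decision.

The conventional null hypothesis is that the lot's defect rate is 3% (within specification).
Since p = 0.176 ≥ α = 0.05, H₀ is not rejected.
H₀ is true (actually the lot's defect rate is 3% (within specification)).
The decision matches the true state — no error.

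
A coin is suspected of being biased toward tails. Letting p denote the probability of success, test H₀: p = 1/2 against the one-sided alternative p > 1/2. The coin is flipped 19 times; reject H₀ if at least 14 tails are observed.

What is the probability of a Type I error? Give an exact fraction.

2083/65536

Under H₀, K ~ Binomial(19, 1/2), and α = P(K ≥ 14).
P(K ≥ 14) = [C(19,14) + C(19,15) + C(19,16) + C(19,17) + C(19,18) + C(19,19)] / 2^19 = (11628 + 3876 + 969 + 171 + 19 + 1) / 524288 = 16664/524288 = 2083/65536.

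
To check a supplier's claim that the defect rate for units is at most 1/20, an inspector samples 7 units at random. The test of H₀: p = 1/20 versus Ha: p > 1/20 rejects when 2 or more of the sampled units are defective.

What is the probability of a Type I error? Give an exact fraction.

α = P(reject H₀ | H₀ true) = P(Y ≥ 2 | p = 1/20), Y ~ Binomial(7, 1/20).
Computing the lower-tail complement: 1 − 611596453/640000000 = 28403547/640000000.

28403547/640000000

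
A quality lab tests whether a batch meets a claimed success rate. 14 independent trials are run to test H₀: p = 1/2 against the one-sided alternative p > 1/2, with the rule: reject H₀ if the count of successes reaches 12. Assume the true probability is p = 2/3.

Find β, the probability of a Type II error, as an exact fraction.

Under the alternative p = 2/3, X ~ Binomial(14, 2/3); β is the probability the test does not reject, P(X < 12).
Summing C(14,j)·(2/3)^j·(1/3)^{14-j} for j = 0..11 gives 1426387/1594323.

1426387/1594323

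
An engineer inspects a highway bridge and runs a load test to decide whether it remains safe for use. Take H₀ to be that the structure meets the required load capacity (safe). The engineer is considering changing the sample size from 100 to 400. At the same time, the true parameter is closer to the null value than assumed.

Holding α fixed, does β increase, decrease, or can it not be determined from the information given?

The first change alone would make β decrease; the second alone would make β increase. Which effect dominates depends on the magnitudes, which are not given.

Cannot be determined from the information given.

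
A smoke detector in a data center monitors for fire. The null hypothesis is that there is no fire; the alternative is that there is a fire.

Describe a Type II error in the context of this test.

A Type II error would mean concluding that there is no fire (or at least failing to establish that there is a fire) when in fact there is a fire.

A Type II error is failing to reject H₀ when H₀ is false.
Here that means remaining silent when actually there is a fire.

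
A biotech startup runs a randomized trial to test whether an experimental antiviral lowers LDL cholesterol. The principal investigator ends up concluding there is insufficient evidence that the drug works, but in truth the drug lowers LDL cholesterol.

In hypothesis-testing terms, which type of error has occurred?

The null hypothesis here is that the drug has no effect on LDL cholesterol.
'Concluding there is insufficient evidence that the drug works' corresponds to failing to reject H₀.
H₀ was not rejected but H₀ is false — a Type II error (false negative).

Type II error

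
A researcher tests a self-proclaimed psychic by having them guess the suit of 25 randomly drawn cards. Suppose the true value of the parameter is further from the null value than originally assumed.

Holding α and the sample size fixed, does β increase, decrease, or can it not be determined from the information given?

The further the true parameter sits from the null value, the more of the Ha sampling distribution falls in the rejection region.

It decreases.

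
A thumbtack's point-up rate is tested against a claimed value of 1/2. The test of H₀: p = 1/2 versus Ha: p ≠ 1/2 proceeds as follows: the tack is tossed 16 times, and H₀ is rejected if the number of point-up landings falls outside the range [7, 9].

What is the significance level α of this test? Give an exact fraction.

α = P(K ≤ 6 or K ≥ 10 | p = 1/2), K ~ Binomial(16, 1/2).
The two tails are symmetric, so α = 2·(1 + 16 + 120 + 560 + 1820 + 4368 + 8008)/2^16 = 29786/65536 = 14893/32768.

14893/32768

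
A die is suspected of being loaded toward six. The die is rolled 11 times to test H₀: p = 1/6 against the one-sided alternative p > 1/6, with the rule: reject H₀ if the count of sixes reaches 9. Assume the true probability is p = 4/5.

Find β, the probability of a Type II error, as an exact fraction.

3736313/9765625

β = P(fail to reject H₀ | Ha true) = P(X ≤ 8 | p = 4/5), X ~ Binomial(11, 4/5).
Summing C(11,j)·(4/5)^j·(1/5)^{11-j} for j = 0..8 gives 3736313/9765625.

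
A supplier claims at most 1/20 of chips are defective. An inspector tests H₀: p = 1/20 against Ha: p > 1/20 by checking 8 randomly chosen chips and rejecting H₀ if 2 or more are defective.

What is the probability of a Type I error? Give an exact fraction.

Under H₀, Y ~ Binomial(8, 1/20); the Type I error rate is P(Y ≥ 2).
Via the complement, α = 1 − Σ_{j=0}^{1} C(8,j)(1/20)^j(19/20)^{8-j} = 1465463047/25600000000.

1465463047/25600000000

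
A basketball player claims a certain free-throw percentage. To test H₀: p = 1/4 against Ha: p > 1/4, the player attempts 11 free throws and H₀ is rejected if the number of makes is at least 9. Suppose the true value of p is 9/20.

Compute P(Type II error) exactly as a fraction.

8070737386943/8192000000000

β = P(fail to reject H₀ | Ha true) = P(S ≤ 8 | p = 9/20), S ~ Binomial(11, 9/20).
Equivalently, β = 1 − P(S ≥ 9) = 8070737386943/8192000000000.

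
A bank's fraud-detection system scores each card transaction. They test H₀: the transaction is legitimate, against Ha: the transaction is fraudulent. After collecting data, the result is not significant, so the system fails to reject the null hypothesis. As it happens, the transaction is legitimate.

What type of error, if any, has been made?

The test retained a true H₀ — the decision matches the true state.

Neither — the decision is correct.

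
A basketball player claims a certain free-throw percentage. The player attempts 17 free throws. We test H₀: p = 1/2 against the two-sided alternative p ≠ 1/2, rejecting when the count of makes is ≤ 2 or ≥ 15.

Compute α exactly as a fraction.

77/32768

α = P(K ≤ 2 or K ≥ 15 | p = 1/2), K ~ Binomial(17, 1/2).
The two tails are symmetric, so α = 2·(1 + 17 + 136)/2^17 = 308/131072 = 77/32768.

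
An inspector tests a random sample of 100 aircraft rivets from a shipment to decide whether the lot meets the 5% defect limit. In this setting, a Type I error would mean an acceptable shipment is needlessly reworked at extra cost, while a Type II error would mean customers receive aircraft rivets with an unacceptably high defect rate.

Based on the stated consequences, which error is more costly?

Type II error

The Type II consequence (customers receive aircraft rivets with an unacceptably high defect rate) is more severe than the Type I consequence (an acceptable shipment is needlessly reworked at extra cost).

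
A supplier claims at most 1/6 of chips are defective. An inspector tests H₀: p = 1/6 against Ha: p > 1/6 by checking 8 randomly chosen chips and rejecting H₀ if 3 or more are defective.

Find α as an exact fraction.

Under H₀, S ~ Binomial(8, 1/6); the Type I error rate is P(S ≥ 3).
Computing the lower-tail complement: 1 − 484375/559872 = 75497/559872.

75497/559872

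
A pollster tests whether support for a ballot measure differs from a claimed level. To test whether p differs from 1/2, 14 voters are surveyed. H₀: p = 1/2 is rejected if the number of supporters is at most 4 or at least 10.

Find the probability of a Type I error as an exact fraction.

α = P(S ≤ 4 or S ≥ 10 | p = 1/2), S ~ Binomial(14, 1/2).
The two tails are symmetric, so α = 2·(1 + 14 + 91 + 364 + 1001)/2^14 = 2942/16384 = 1471/8192.

1471/8192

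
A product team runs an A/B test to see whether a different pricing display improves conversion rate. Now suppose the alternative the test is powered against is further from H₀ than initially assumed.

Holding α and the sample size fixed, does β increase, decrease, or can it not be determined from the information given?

The further the true parameter sits from the null value, the more of the Ha sampling distribution falls in the rejection region.

It decreases.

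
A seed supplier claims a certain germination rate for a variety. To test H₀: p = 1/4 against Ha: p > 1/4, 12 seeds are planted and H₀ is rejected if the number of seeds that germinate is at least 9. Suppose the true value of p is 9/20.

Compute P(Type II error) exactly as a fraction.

790057068555953/819200000000000

Under the alternative p = 9/20, K ~ Binomial(12, 9/20); β is the probability the test does not reject, P(K < 9).
Equivalently, β = 1 − P(K ≥ 9) = 790057068555953/819200000000000.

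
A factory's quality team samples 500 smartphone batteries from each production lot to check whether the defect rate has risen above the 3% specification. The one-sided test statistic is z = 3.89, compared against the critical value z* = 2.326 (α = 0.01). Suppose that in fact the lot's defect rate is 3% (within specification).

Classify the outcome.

The conventional null hypothesis is that the lot's defect rate is 3% (within specification).
Since z = 3.89 > z* = 2.326, H₀ is rejected.
H₀ is true (actually the lot's defect rate is 3% (within specification)).
Rejecting a true H₀ is a Type I error.

Type I error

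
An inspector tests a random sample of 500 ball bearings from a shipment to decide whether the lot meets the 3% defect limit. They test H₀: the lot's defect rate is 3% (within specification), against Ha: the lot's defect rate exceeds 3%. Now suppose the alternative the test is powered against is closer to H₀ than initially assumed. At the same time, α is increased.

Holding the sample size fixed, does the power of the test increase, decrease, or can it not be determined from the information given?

Cannot be determined from the information given.

The first change alone would make β increase; the second alone would make β decrease. Which effect dominates depends on the magnitudes, which are not given.
Since power = 1 − β, the effect on power is likewise indeterminate.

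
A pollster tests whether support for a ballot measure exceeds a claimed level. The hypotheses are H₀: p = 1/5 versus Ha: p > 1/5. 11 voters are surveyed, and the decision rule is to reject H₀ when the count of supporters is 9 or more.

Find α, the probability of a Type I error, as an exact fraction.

37/1953125

The Type I error probability is α = P(Y ≥ 9) computed under H₀, where Y ~ Binomial(11, 1/5).
Adding the binomial terms for j = 9 through 11 with p = 1/5 yields 37/1953125.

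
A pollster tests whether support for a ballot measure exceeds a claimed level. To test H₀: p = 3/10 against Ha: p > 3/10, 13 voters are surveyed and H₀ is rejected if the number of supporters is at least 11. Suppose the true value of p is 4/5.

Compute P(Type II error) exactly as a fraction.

β = P(fail to reject H₀ | Ha true) = P(X ≤ 10 | p = 4/5), X ~ Binomial(13, 4/5).
Adding the binomial probabilities P(X=0)+…+P(X=10) at p = 4/5 gives 608334741/1220703125.

608334741/1220703125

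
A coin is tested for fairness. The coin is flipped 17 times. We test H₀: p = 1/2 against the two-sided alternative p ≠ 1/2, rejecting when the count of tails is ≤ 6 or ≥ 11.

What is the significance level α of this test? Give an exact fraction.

10889/32768

α = P(K ≤ 6 or K ≥ 11 | p = 1/2), K ~ Binomial(17, 1/2).
The two tails are symmetric, so α = 2·(1 + 17 + 136 + 680 + 2380 + 6188 + 12376)/2^17 = 43556/131072 = 10889/32768.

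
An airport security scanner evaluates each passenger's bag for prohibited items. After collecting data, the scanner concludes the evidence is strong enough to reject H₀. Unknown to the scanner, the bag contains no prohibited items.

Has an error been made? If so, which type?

The conventional null hypothesis here is that the bag contains no prohibited items.
H₀ was rejected, but H₀ is actually true.
Rejecting a true null hypothesis is a Type I error (false positive).

Type I error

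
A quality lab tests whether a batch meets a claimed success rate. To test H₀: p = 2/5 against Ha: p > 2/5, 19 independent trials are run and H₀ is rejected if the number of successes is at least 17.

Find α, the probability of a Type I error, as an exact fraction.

Under H₀, S ~ Binomial(19, 2/5), and α = P(S ≥ 17).
Adding the binomial terms for j = 17 through 19 with p = 2/5 yields 217186304/19073486328125.

217186304/19073486328125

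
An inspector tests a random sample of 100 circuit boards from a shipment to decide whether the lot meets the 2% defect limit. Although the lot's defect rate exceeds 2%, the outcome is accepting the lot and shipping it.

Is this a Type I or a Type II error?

The null hypothesis here is that the lot's defect rate is 2% (within specification).
'Accepting the lot and shipping it' corresponds to failing to reject H₀.
H₀ was not rejected but H₀ is false — a Type II error (false negative).

Type II error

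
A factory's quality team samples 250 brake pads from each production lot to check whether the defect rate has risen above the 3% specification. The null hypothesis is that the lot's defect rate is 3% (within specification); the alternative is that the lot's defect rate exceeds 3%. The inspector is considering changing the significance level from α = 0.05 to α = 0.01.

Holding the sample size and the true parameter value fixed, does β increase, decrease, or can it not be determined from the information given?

A smaller α moves the rejection region further into the tail. With the alternative true, more outcomes now fall outside the rejection region, so failing to reject becomes more likely.

It increases.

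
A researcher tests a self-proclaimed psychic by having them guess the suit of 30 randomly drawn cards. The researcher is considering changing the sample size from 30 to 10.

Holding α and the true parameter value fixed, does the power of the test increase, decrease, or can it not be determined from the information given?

With less data the test statistic is noisier; under Ha, more outcomes land inside the acceptance region.
Since power = 1 − β and β increases, power decreases.

It decreases.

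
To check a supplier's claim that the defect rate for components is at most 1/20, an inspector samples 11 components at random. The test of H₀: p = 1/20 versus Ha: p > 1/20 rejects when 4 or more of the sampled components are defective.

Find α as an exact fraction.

7947524659/5120000000000

α = P(reject H₀ | H₀ true) = P(K ≥ 4 | p = 1/20), K ~ Binomial(11, 1/20).
α = 1 − P(K ≤ 3) = 1 − 5112052475341/5120000000000 = 7947524659/5120000000000.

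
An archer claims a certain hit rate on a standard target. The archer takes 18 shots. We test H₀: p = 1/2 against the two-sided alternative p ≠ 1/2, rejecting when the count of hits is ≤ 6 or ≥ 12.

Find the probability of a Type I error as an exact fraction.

α = P(X ≤ 6 or X ≥ 12 | p = 1/2), X ~ Binomial(18, 1/2).
Each tail has probability (1 + 18 + 153 + 816 + 3060 + 8568 + 18564)/262144; doubling gives α = 62360/262144 = 7795/32768.

7795/32768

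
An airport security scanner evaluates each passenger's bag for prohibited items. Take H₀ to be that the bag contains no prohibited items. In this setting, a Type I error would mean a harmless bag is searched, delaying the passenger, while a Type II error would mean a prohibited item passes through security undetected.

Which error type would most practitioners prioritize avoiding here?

Type II error

The Type II consequence (a prohibited item passes through security undetected) is more severe than the Type I consequence (a harmless bag is searched, delaying the passenger).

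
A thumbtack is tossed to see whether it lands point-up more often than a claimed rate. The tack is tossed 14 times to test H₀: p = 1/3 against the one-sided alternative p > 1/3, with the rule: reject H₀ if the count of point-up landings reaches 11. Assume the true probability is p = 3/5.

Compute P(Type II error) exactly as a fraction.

A Type II error is failing to reject when Ha holds: with p = 3/5, β = P(K ≤ 10).
Adding the binomial probabilities P(K=0)+…+P(K=10) at p = 3/5 gives 5344795024/6103515625.

5344795024/6103515625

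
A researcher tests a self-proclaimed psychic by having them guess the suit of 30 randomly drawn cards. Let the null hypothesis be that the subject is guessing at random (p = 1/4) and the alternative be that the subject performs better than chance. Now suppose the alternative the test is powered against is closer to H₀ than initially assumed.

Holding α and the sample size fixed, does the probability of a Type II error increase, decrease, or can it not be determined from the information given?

It increases.

A smaller true effect puts the Ha sampling distribution closer to H₀, so more of it falls in the non-rejection region.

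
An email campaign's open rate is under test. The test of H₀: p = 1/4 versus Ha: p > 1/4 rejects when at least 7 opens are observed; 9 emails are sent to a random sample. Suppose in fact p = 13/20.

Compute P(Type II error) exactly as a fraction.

5301813769/8000000000

A Type II error is failing to reject when Ha holds: with p = 13/20, β = P(K ≤ 6).
Adding the binomial probabilities P(K=0)+…+P(K=6) at p = 13/20 gives 5301813769/8000000000.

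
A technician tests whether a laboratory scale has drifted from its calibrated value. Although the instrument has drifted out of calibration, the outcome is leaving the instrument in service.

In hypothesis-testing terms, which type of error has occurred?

Type II error

The null hypothesis here is that the instrument is correctly calibrated.
'Leaving the instrument in service' corresponds to failing to reject H₀.
H₀ was not rejected but H₀ is false — a Type II error (false negative).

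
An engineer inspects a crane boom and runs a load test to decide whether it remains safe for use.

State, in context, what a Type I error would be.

With the conventional null hypothesis that the structure meets the required load capacity (safe):
A Type I error is rejecting H₀ when H₀ is true.
Here that means closing the structure for repairs when actually the structure meets the required load capacity (safe).

A Type I error would mean concluding that the structure is structurally deficient when in fact the structure meets the required load capacity (safe).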